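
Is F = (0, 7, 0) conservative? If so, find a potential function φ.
Yes, F is conservative. φ = 7*y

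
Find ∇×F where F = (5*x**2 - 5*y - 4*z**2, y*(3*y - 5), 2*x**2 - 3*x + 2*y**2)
(4*y, -4*x - 8*z + 3, 5)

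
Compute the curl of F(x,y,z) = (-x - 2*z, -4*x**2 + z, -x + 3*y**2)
(6*y - 1, -1, -8*x)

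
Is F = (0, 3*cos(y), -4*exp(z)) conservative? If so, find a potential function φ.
Yes, F is conservative. φ = -4*exp(z) + 3*sin(y)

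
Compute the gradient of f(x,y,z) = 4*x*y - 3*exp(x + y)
(4*y - 3*exp(x + y), 4*x - 3*exp(x + y), 0)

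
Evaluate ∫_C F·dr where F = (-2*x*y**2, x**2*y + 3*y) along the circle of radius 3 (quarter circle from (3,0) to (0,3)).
297/4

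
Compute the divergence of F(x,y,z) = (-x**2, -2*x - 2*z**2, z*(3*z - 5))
-2*x + 6*z - 5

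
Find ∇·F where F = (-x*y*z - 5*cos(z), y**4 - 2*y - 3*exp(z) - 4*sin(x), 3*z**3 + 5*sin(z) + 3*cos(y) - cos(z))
4*y**3 - y*z + 9*z**2 + sin(z) + 5*cos(z) - 2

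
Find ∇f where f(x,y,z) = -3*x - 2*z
(-3, 0, -2)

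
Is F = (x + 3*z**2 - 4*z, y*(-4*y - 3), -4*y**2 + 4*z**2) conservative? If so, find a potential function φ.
No, ∇×F = (-8*y, 6*z - 4, 0) ≠ 0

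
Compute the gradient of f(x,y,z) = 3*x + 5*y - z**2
(3, 5, -2*z)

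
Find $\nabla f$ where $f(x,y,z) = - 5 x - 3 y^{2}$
(-5, -6*y, 0)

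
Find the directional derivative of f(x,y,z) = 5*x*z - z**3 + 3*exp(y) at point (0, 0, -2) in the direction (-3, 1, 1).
21*sqrt(11)/11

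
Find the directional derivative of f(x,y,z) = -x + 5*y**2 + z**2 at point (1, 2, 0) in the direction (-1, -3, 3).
-59*sqrt(19)/19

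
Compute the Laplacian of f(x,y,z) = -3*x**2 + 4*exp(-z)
-6 + 4*exp(-z)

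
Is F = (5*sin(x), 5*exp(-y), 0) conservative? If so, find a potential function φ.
Yes, F is conservative. φ = -5*cos(x) - 5*exp(-y)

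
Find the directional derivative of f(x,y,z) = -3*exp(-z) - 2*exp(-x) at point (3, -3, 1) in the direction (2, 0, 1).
sqrt(5)*(4 + 3*exp(2))*exp(-3)/5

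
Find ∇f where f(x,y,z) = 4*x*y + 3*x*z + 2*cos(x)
(4*y + 3*z - 2*sin(x), 4*x, 3*x)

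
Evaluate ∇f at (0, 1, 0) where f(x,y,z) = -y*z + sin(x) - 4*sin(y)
(1, -4*cos(1), -1)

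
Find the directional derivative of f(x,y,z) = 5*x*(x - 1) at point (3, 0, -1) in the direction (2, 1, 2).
50/3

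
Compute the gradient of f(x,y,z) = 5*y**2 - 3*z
(0, 10*y, -3)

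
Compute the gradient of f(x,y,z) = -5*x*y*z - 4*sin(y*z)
(-5*y*z, -z*(5*x + 4*cos(y*z)), -y*(5*x + 4*cos(y*z)))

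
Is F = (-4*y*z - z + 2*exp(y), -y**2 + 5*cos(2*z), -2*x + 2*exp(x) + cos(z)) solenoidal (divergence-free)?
No, ∇·F = -2*y - sin(z)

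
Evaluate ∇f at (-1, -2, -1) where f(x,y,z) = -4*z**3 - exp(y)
(0, -exp(-2), -12)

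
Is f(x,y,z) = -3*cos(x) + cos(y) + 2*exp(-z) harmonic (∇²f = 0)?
No, ∇²f = 3*cos(x) - cos(y) + 2*exp(-z)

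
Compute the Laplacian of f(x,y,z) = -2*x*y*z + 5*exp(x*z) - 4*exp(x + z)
5*x**2*exp(x*z) + 5*z**2*exp(x*z) - 8*exp(x + z)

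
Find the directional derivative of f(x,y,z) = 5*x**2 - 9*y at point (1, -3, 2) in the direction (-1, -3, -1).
17*sqrt(11)/11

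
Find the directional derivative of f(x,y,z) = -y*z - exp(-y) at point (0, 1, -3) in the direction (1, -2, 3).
sqrt(14)*(-9*E - 2)*exp(-1)/14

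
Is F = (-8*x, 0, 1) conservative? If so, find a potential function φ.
Yes, F is conservative. φ = -4*x**2 + z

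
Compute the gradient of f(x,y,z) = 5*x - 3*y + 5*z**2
(5, -3, 10*z)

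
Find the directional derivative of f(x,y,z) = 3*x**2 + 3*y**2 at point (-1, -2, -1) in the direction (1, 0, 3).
-3*sqrt(10)/5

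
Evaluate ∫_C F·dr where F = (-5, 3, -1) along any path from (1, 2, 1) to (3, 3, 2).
-8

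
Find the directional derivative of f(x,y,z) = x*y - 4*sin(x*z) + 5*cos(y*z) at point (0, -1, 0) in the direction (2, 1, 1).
-sqrt(6)/3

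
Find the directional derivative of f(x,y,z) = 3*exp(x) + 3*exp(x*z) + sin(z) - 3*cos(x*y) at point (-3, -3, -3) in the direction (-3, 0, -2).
sqrt(13)*(-9 - 2*exp(3)*cos(3) + 27*exp(3)*sin(9) + 45*exp(12))*exp(-3)/13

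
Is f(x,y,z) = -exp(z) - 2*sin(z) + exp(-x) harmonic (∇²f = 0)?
No, ∇²f = -exp(z) + 2*sin(z) + exp(-x)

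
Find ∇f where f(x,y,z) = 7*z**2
(0, 0, 14*z)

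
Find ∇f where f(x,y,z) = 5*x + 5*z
(5, 0, 5)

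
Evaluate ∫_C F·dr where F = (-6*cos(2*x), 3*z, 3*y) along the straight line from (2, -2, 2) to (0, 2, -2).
3*sin(4)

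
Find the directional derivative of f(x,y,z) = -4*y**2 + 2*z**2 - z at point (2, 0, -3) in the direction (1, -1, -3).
39*sqrt(11)/11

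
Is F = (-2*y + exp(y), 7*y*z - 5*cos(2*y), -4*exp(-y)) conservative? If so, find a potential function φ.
No, ∇×F = (-7*y + 4*exp(-y), 0, 2 - exp(y)) ≠ 0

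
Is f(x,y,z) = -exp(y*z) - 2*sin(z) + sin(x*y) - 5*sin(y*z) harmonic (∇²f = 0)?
No, ∇²f = -x**2*sin(x*y) - y**2*exp(y*z) - y**2*sin(x*y) + 5*y**2*sin(y*z) - z**2*exp(y*z) + 5*z**2*sin(y*z) + 2*sin(z)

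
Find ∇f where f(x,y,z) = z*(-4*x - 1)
(-4*z, 0, -4*x - 1)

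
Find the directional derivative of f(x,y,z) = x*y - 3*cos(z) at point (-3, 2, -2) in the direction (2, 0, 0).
2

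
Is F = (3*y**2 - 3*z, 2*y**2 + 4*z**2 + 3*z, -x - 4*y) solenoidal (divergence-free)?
No, ∇·F = 4*y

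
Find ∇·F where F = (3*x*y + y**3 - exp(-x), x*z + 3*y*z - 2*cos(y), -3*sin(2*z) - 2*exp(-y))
3*y + 3*z + 2*sin(y) - 6*cos(2*z) + exp(-x)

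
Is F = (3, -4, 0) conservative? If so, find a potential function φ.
Yes, F is conservative. φ = 3*x - 4*y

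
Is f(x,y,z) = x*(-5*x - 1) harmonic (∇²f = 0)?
No, ∇²f = -10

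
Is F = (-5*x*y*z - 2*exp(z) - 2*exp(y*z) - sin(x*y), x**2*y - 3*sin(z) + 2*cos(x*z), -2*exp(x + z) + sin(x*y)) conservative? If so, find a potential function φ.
No, ∇×F = (2*x*sin(x*z) + x*cos(x*y) + 3*cos(z), -5*x*y - 2*y*exp(y*z) - y*cos(x*y) - 2*exp(z) + 2*exp(x + z), 2*x*y + 5*x*z + x*cos(x*y) + 2*z*exp(y*z) - 2*z*sin(x*z)) ≠ 0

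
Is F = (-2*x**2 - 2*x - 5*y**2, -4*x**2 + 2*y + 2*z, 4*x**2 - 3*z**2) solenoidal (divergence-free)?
No, ∇·F = -4*x - 6*z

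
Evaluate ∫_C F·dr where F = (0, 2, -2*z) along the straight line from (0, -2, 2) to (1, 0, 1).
7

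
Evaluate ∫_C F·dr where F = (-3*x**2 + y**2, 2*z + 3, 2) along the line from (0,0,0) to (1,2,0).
19/3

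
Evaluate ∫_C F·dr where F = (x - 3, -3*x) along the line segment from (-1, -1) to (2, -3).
-9/2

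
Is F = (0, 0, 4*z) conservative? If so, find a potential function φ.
Yes, F is conservative. φ = 2*z**2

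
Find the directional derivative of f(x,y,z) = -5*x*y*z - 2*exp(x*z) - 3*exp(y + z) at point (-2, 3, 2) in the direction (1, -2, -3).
sqrt(14)*(-160*exp(4) - 16 + 15*exp(9))*exp(-4)/14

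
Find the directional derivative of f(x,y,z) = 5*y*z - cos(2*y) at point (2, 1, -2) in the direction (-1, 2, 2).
-10/3 + 4*sin(2)/3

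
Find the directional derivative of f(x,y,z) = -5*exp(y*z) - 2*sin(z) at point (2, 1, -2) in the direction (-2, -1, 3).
-sqrt(14)*(6*exp(2)*cos(2) + 25)*exp(-2)/14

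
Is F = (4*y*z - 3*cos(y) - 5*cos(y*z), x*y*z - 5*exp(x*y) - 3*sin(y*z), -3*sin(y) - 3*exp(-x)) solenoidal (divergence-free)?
No, ∇·F = x*z - 5*x*exp(x*y) - 3*z*cos(y*z)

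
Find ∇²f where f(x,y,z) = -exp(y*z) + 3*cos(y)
-y**2*exp(y*z) - z**2*exp(y*z) - 3*cos(y)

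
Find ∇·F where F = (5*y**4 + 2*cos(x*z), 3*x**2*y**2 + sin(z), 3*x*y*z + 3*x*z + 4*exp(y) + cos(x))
6*x**2*y + 3*x*y + 3*x - 2*z*sin(x*z)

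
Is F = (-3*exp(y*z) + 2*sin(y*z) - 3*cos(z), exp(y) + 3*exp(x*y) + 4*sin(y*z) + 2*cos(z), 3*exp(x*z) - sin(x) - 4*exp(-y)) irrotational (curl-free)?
No, ∇×F = (-4*y*cos(y*z) + 2*sin(z) + 4*exp(-y), -3*y*exp(y*z) + 2*y*cos(y*z) - 3*z*exp(x*z) + 3*sin(z) + cos(x), 3*y*exp(x*y) + 3*z*exp(y*z) - 2*z*cos(y*z))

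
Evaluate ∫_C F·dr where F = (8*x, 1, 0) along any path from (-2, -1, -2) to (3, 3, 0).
24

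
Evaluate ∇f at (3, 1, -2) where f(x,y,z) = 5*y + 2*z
(0, 5, 2)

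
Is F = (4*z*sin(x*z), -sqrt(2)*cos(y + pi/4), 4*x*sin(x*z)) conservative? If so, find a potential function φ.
Yes, F is conservative. φ = -sqrt(2)*sin(y + pi/4) - 4*cos(x*z)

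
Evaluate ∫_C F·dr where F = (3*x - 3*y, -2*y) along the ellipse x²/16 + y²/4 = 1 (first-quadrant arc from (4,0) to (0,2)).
-28 + 6*pi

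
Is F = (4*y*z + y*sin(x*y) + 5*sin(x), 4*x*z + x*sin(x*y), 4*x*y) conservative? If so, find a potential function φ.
Yes, F is conservative. φ = 4*x*y*z - 5*cos(x) - cos(x*y)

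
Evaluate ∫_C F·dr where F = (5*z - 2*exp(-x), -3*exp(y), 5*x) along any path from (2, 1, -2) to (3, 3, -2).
-3*exp(3) - 10 - 2*exp(-2) + 2*exp(-3) + 3*E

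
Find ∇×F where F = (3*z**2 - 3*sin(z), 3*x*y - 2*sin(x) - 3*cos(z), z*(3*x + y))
(z - 3*sin(z), 3*z - 3*cos(z), 3*y - 2*cos(x))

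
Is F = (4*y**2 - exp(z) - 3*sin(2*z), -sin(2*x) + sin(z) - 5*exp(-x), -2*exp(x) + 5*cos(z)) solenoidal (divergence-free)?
No, ∇·F = -5*sin(z)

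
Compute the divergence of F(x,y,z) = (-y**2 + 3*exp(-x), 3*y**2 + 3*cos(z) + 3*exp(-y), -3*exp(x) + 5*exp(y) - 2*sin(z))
6*y - 2*cos(z) - 3*exp(-y) - 3*exp(-x)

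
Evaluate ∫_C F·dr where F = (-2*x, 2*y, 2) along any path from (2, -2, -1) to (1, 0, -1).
-1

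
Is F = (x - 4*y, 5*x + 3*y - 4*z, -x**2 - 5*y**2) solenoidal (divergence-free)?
No, ∇·F = 4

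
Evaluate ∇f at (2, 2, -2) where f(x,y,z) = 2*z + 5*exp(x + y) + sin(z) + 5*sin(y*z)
(5*exp(4), -10*cos(4) + 5*exp(4), 10*cos(4) + cos(2) + 2)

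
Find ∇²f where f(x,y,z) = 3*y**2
6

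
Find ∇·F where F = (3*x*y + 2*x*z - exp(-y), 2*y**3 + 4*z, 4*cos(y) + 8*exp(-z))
6*y**2 + 3*y + 2*z - 8*exp(-z)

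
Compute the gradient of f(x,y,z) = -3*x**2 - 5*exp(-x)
(-6*x + 5*exp(-x), 0, 0)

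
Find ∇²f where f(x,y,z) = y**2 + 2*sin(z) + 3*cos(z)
-2*sin(z) - 3*cos(z) + 2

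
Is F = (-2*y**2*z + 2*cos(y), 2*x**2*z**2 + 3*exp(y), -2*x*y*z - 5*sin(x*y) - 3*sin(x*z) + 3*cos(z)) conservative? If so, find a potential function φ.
No, ∇×F = (-x*(4*x*z + 2*z + 5*cos(x*y)), -2*y**2 + 2*y*z + 5*y*cos(x*y) + 3*z*cos(x*z), 4*x*z**2 + 4*y*z + 2*sin(y)) ≠ 0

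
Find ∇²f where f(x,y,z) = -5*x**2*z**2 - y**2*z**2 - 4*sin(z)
-10*x**2 - 2*y**2 - 12*z**2 + 4*sin(z)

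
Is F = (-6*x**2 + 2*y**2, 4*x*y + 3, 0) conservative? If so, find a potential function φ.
Yes, F is conservative. φ = -2*x**3 + 2*x*y**2 + 3*y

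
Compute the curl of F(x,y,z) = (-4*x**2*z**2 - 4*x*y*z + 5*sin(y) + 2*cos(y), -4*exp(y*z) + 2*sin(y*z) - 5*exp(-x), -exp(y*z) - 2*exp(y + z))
(4*y*exp(y*z) - 2*y*cos(y*z) - z*exp(y*z) - 2*exp(y + z), 4*x*(-2*x*z - y), 4*x*z + 2*sin(y) - 5*cos(y) + 5*exp(-x))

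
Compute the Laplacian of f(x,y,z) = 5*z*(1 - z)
-10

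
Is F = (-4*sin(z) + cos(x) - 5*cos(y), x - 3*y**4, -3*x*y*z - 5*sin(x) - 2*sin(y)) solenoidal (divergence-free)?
No, ∇·F = -3*x*y - 12*y**3 - sin(x)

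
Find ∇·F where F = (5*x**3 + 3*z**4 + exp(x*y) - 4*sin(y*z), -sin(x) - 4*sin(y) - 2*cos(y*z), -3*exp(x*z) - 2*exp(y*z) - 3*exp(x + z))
15*x**2 - 3*x*exp(x*z) + y*exp(x*y) - 2*y*exp(y*z) + 2*z*sin(y*z) - 3*exp(x + z) - 4*cos(y)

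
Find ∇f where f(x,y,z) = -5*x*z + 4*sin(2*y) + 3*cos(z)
(-5*z, 8*cos(2*y), -5*x - 3*sin(z))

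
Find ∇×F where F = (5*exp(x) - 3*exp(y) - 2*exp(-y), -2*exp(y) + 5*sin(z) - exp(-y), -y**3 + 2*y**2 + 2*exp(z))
(-3*y**2 + 4*y - 5*cos(z), 0, 5*sinh(y) + cosh(y))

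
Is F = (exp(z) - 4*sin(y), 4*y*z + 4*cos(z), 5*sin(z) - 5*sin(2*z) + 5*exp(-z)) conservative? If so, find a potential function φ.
No, ∇×F = (-4*y + 4*sin(z), exp(z), 4*cos(y)) ≠ 0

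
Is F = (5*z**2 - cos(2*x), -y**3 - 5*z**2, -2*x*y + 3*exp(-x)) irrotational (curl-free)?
No, ∇×F = (-2*x + 10*z, 2*y + 10*z + 3*exp(-x), 0)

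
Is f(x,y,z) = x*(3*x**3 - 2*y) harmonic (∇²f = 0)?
No, ∇²f = 36*x**2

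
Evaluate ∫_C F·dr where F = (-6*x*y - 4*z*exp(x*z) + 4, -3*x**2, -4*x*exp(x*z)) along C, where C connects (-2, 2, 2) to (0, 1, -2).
4*exp(-4) + 28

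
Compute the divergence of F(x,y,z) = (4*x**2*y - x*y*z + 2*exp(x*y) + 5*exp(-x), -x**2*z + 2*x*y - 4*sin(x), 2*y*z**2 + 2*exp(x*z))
8*x*y + 2*x*exp(x*z) + 2*x + 3*y*z + 2*y*exp(x*y) - 5*exp(-x)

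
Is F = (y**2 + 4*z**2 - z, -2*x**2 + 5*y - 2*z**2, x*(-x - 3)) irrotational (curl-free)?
No, ∇×F = (4*z, 2*x + 8*z + 2, -4*x - 2*y)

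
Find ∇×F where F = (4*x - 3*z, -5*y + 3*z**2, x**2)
(-6*z, -2*x - 3, 0)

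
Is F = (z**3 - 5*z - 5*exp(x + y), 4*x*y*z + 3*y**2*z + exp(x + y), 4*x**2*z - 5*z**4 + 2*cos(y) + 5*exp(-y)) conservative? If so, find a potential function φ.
No, ∇×F = (-4*x*y - 3*y**2 - 2*sin(y) - 5*exp(-y), -8*x*z + 3*z**2 - 5, 4*y*z + 6*exp(x + y)) ≠ 0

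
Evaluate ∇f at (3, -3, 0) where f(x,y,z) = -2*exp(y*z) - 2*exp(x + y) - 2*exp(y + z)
(-2, -2 - 2*exp(-3), 6 - 2*exp(-3))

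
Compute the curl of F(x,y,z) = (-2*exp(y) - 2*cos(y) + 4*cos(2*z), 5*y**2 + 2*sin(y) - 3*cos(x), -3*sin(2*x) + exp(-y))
(-exp(-y), -8*sin(2*z) + 6*cos(2*x), 2*exp(y) + 3*sin(x) - 2*sin(y))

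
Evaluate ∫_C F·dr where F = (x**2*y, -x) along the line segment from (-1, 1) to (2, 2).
19/4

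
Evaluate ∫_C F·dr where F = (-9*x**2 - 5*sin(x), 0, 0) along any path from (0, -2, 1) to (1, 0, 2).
-8 + 5*cos(1)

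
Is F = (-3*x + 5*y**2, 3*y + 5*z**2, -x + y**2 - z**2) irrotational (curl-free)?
No, ∇×F = (2*y - 10*z, 1, -10*y)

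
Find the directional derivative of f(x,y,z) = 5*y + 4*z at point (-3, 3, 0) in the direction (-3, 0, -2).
-8*sqrt(13)/13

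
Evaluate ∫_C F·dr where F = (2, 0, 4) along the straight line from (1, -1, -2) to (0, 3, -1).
2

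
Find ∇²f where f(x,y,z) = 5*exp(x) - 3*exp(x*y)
-3*x**2*exp(x*y) - 3*y**2*exp(x*y) + 5*exp(x)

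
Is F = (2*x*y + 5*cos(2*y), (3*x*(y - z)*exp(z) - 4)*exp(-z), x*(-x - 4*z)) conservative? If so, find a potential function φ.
No, ∇×F = (3*x - 4*exp(-z), 2*x + 4*z, -2*x + 3*y - 3*z + 10*sin(2*y)) ≠ 0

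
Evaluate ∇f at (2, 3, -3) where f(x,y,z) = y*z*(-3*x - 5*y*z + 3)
(27, -261, 261)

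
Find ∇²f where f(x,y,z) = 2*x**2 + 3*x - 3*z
4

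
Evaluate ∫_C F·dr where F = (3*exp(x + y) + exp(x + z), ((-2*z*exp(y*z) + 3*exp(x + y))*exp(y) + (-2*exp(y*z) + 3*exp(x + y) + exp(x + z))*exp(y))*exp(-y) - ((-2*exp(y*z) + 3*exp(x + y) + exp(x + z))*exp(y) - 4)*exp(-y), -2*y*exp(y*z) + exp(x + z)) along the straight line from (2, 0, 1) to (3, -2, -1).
-8*exp(2) - exp(3) + 6 + 3*E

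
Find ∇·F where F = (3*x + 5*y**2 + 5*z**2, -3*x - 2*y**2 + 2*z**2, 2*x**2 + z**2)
-4*y + 2*z + 3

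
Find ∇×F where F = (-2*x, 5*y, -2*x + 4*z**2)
(0, 2, 0)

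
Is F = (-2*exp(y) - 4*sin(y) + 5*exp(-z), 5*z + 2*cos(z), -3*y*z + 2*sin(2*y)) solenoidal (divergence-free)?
No, ∇·F = -3*y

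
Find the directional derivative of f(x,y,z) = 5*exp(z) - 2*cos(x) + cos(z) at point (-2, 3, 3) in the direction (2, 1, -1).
sqrt(6)*(-5*exp(3) - 4*sin(2) + sin(3))/6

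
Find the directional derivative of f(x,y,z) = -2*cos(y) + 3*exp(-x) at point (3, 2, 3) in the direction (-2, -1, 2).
-2*sin(2)/3 + 2*exp(-3)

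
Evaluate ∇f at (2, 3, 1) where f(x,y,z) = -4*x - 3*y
(-4, -3, 0)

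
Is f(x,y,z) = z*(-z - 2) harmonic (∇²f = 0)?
No, ∇²f = -2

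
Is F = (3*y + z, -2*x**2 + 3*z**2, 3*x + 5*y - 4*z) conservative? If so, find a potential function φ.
No, ∇×F = (5 - 6*z, -2, -4*x - 3) ≠ 0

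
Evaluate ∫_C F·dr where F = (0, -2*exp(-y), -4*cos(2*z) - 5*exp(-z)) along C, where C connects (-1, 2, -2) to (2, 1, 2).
-5*exp(2) + 3*exp(-2) + 2*exp(-1) - 4*sin(4)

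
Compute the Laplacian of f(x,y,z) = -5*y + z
0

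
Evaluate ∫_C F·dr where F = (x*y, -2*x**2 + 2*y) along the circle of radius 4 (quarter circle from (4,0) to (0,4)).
-272/3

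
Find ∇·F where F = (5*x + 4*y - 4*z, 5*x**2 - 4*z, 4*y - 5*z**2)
5 - 10*z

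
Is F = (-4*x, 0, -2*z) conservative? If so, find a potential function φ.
Yes, F is conservative. φ = -2*x**2 - z**2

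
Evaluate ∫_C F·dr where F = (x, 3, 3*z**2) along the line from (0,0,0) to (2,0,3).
29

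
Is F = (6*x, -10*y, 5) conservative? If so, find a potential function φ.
Yes, F is conservative. φ = 3*x**2 - 5*y**2 + 5*z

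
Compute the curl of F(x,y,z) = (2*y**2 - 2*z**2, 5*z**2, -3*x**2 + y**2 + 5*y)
(2*y - 10*z + 5, 6*x - 4*z, -4*y)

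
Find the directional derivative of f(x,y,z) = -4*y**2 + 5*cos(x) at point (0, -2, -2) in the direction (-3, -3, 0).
-8*sqrt(2)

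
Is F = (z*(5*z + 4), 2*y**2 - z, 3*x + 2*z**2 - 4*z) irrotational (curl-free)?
No, ∇×F = (1, 10*z + 1, 0)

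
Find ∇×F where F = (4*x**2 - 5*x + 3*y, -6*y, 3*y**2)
(6*y, 0, -3)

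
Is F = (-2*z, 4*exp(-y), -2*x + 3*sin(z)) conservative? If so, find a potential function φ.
Yes, F is conservative. φ = -2*x*z - 3*cos(z) - 4*exp(-y)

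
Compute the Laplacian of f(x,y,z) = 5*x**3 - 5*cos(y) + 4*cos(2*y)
30*x + 5*cos(y) - 16*cos(2*y)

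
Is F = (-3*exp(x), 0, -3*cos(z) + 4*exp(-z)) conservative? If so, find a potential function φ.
Yes, F is conservative. φ = -3*exp(x) - 3*sin(z) - 4*exp(-z)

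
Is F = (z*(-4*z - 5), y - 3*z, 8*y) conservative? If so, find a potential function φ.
No, ∇×F = (11, -8*z - 5, 0) ≠ 0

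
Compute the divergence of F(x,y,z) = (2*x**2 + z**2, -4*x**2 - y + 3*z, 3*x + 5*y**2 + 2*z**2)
4*x + 4*z - 1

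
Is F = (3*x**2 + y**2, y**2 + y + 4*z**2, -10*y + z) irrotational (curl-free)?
No, ∇×F = (-8*z - 10, 0, -2*y)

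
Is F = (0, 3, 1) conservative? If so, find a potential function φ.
Yes, F is conservative. φ = 3*y + z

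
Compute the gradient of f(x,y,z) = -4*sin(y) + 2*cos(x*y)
(-2*y*sin(x*y), -2*x*sin(x*y) - 4*cos(y), 0)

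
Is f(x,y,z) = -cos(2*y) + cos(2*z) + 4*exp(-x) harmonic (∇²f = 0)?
No, ∇²f = 4*cos(2*y) - 4*cos(2*z) + 4*exp(-x)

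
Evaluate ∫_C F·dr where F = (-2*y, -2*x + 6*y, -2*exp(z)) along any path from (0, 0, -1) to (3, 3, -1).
9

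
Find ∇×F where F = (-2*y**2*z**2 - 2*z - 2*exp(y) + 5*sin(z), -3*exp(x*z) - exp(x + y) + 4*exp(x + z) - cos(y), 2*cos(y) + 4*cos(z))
(3*x*exp(x*z) - 4*exp(x + z) - 2*sin(y), -4*y**2*z + 5*cos(z) - 2, 4*y*z**2 - 3*z*exp(x*z) + 2*exp(y) - exp(x + y) + 4*exp(x + z))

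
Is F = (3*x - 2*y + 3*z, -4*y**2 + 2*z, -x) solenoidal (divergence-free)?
No, ∇·F = 3 - 8*y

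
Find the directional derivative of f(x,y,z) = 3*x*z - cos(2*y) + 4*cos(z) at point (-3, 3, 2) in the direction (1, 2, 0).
2*sqrt(5)*(2*sin(6) + 3)/5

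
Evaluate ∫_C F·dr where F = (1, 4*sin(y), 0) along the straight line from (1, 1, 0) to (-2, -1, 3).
-3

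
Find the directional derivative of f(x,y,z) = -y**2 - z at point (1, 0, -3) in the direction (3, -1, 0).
0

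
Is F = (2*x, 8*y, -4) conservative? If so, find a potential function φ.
Yes, F is conservative. φ = x**2 + 4*y**2 - 4*z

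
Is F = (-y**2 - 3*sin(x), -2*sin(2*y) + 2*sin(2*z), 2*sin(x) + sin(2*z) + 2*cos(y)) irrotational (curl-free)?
No, ∇×F = (-2*sin(y) - 4*cos(2*z), -2*cos(x), 2*y)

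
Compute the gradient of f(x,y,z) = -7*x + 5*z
(-7, 0, 5)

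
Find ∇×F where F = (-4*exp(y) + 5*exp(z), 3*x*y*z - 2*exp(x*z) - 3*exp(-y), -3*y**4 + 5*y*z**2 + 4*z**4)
(-3*x*y + 2*x*exp(x*z) - 12*y**3 + 5*z**2, 5*exp(z), 3*y*z - 2*z*exp(x*z) + 4*exp(y))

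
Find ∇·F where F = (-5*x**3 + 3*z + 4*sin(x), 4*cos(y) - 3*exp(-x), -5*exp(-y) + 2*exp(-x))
-15*x**2 - 4*sin(y) + 4*cos(x)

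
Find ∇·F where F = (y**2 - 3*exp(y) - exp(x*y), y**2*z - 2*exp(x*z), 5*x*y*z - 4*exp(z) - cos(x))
5*x*y + 2*y*z - y*exp(x*y) - 4*exp(z)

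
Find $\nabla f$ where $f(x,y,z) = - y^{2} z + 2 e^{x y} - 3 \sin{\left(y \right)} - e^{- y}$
(2*y*exp(x*y), 2*x*exp(x*y) - 2*y*z - 3*cos(y) + exp(-y), -y**2)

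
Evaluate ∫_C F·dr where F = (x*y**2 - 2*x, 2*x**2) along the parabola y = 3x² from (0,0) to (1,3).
7/2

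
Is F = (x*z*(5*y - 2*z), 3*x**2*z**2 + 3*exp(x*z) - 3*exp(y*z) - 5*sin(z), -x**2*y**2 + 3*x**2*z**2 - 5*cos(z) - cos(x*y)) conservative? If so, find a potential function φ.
No, ∇×F = (-2*x**2*y - 6*x**2*z - 3*x*exp(x*z) + x*sin(x*y) + 3*y*exp(y*z) + 5*cos(z), 2*x*y**2 + 5*x*y - 6*x*z**2 - 4*x*z - y*sin(x*y), z*(6*x*z - 5*x + 3*exp(x*z))) ≠ 0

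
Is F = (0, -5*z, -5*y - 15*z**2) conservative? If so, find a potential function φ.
Yes, F is conservative. φ = 5*z*(-y - z**2)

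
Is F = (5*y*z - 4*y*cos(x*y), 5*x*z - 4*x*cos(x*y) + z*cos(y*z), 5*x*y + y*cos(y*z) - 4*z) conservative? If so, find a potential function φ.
Yes, F is conservative. φ = 5*x*y*z - 2*z**2 - 4*sin(x*y) + sin(y*z)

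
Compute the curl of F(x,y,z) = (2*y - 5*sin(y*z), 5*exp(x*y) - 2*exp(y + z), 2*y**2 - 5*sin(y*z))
(4*y - 5*z*cos(y*z) + 2*exp(y + z), -5*y*cos(y*z), 5*y*exp(x*y) + 5*z*cos(y*z) - 2)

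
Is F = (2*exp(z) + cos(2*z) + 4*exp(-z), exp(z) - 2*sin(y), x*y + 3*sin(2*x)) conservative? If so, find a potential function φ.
No, ∇×F = (x - exp(z), -y + 2*exp(z) - 2*sin(2*z) - 6*cos(2*x) - 4*exp(-z), 0) ≠ 0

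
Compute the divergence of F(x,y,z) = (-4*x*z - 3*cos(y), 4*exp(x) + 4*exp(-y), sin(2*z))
-4*z + 2*cos(2*z) - 4*exp(-y)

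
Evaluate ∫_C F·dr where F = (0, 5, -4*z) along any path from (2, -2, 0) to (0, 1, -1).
13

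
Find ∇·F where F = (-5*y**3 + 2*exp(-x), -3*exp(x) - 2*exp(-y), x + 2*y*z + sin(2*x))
2*y + 2*exp(-y) - 2*exp(-x)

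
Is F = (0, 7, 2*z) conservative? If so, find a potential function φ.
Yes, F is conservative. φ = 7*y + z**2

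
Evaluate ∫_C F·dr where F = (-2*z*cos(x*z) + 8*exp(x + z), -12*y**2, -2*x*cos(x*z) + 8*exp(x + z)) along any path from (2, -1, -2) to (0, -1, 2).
-8 - 2*sin(4) + 8*exp(2)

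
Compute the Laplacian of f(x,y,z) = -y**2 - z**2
-4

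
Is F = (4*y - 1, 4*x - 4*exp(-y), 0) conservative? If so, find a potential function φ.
Yes, F is conservative. φ = 4*x*y - x + 4*exp(-y)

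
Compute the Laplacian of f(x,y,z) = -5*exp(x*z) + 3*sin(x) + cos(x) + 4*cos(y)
-5*x**2*exp(x*z) - 5*z**2*exp(x*z) - 3*sin(x) - cos(x) - 4*cos(y)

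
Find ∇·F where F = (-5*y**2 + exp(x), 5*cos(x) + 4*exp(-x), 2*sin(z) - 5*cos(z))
exp(x) + 5*sin(z) + 2*cos(z)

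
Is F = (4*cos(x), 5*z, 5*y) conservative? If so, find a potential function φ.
Yes, F is conservative. φ = 5*y*z + 4*sin(x)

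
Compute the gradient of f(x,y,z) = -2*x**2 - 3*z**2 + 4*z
(-4*x, 0, 4 - 6*z)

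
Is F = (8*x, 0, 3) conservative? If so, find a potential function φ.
Yes, F is conservative. φ = 4*x**2 + 3*z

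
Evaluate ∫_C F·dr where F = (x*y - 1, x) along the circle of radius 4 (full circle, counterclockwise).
16*pi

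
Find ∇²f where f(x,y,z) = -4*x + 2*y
0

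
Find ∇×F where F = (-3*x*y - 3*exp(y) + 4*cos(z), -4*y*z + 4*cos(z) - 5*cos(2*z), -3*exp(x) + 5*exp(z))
(4*y + 4*sin(z) - 10*sin(2*z), 3*exp(x) - 4*sin(z), 3*x + 3*exp(y))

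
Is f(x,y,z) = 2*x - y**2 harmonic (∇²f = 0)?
No, ∇²f = -2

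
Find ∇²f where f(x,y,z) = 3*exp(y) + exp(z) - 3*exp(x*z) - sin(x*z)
-3*x**2*exp(x*z) + x**2*sin(x*z) + z**2*(-3*exp(x*z) + sin(x*z)) + 3*exp(y) + exp(z)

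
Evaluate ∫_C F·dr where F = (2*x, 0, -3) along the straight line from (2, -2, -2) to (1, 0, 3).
-18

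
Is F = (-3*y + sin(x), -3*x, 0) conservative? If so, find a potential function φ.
Yes, F is conservative. φ = -3*x*y - cos(x)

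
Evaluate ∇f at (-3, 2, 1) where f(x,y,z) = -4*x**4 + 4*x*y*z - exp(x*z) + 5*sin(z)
(440 - exp(-3), -12, -24 + 3*exp(-3) + 5*cos(1))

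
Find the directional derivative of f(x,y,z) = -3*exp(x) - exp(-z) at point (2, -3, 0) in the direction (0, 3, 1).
sqrt(10)/10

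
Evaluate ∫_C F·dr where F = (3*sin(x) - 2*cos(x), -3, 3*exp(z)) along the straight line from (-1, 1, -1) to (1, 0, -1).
3 - 4*sin(1)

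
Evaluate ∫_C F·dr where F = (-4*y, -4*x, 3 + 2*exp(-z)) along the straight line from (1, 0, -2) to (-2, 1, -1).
-2*E + 11 + 2*exp(2)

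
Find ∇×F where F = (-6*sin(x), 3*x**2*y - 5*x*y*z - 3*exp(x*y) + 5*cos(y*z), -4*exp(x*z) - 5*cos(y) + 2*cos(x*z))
(5*x*y + 5*y*sin(y*z) + 5*sin(y), 2*z*(2*exp(x*z) + sin(x*z)), y*(6*x - 5*z - 3*exp(x*y)))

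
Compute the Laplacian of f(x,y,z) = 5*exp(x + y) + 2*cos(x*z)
-2*x**2*cos(x*z) - 2*z**2*cos(x*z) + 10*exp(x + y)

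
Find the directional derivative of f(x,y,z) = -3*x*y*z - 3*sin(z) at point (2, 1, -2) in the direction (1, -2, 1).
-sqrt(6)*(cos(2) + 8)/2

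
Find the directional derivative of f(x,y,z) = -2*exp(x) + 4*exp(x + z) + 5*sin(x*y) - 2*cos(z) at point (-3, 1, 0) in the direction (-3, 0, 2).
sqrt(13)*(2 - 15*exp(3)*cos(3))*exp(-3)/13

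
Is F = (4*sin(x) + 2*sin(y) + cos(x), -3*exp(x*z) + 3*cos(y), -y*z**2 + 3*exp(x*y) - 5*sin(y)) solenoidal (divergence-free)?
No, ∇·F = -2*y*z - sin(x) - 3*sin(y) + 4*cos(x)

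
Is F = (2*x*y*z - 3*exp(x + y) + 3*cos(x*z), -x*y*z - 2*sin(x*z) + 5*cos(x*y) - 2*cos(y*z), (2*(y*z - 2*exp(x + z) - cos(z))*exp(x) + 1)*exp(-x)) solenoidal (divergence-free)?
No, ∇·F = -x*z - 5*x*sin(x*y) + 2*y*z + 2*y - 3*z*sin(x*z) + 2*z*sin(y*z) - 3*exp(x + y) - 4*exp(x + z) + 2*sin(z)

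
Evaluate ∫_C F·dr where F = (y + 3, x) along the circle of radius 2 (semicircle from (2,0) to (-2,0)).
-12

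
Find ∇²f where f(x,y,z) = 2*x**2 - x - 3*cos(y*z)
3*y**2*cos(y*z) + 3*z**2*cos(y*z) + 4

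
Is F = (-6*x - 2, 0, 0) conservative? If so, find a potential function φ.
Yes, F is conservative. φ = x*(-3*x - 2)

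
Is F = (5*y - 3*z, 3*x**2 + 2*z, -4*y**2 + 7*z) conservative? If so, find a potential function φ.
No, ∇×F = (-8*y - 2, -3, 6*x - 5) ≠ 0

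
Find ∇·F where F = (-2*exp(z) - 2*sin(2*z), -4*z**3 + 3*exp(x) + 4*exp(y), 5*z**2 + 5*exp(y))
10*z + 4*exp(y)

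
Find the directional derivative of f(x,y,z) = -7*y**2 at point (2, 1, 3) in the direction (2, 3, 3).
-21*sqrt(22)/11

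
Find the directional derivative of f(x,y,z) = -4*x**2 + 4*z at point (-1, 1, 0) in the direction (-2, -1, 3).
-2*sqrt(14)/7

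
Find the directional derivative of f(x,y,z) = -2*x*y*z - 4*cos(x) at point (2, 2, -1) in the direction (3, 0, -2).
4*sqrt(13)*(3*sin(2) + 7)/13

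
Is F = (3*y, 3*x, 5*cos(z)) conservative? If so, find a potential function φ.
Yes, F is conservative. φ = 3*x*y + 5*sin(z)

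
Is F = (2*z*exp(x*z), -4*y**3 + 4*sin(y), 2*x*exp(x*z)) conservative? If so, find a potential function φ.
Yes, F is conservative. φ = -y**4 + 2*exp(x*z) - 4*cos(y)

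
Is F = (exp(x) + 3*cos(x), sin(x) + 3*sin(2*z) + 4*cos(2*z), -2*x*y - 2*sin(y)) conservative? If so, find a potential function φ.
No, ∇×F = (-2*x + 8*sin(2*z) - 2*cos(y) - 6*cos(2*z), 2*y, cos(x)) ≠ 0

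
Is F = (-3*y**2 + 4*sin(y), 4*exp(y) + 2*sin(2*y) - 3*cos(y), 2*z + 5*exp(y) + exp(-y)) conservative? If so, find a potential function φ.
No, ∇×F = (5*exp(y) - exp(-y), 0, 6*y - 4*cos(y)) ≠ 0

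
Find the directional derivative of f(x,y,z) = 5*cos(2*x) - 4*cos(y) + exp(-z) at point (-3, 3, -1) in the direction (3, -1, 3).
sqrt(19)*(30*sin(6) - 3*E - 4*sin(3))/19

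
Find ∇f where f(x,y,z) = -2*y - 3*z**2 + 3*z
(0, -2, 3 - 6*z)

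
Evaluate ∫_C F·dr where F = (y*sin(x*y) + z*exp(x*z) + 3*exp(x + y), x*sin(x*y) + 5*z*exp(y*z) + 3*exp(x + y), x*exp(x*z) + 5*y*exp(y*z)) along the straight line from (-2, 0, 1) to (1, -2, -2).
-4 - 3*exp(-2) - cos(2) + 3*exp(-1) + 5*exp(4)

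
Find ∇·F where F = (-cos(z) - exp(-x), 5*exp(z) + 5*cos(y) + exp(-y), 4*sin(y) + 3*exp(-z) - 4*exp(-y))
-5*sin(y) - 3*exp(-z) - exp(-y) + exp(-x)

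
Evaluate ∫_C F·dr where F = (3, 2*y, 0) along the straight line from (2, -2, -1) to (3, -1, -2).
0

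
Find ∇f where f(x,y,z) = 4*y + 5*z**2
(0, 4, 10*z)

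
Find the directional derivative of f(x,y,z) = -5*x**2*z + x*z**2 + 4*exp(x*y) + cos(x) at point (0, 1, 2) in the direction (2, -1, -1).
8*sqrt(6)/3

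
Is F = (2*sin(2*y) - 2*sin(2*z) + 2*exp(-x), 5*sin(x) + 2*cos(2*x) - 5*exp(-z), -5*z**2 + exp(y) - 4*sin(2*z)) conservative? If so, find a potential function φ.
No, ∇×F = (exp(y) - 5*exp(-z), -4*cos(2*z), -4*sin(2*x) + 5*cos(x) - 4*cos(2*y)) ≠ 0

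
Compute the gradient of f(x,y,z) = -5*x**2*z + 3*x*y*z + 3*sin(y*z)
(z*(-10*x + 3*y), 3*z*(x + cos(y*z)), -5*x**2 + 3*x*y + 3*y*cos(y*z))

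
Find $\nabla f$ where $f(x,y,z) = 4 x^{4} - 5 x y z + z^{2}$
(16*x**3 - 5*y*z, -5*x*z, -5*x*y + 2*z)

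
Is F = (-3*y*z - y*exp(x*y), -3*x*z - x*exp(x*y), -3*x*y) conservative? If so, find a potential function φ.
Yes, F is conservative. φ = -3*x*y*z - exp(x*y)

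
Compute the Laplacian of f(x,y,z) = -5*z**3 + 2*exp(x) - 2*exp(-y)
-30*z + 2*exp(x) - 2*exp(-y)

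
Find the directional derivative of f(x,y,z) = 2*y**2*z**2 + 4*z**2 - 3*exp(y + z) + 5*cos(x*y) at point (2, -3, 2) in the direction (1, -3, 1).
sqrt(11)*(6 - 45*E*sin(6) + 232*E)*exp(-1)/11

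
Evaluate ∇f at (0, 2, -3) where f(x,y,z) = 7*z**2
(0, 0, -42)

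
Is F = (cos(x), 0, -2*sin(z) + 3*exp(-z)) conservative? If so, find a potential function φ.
Yes, F is conservative. φ = sin(x) + 2*cos(z) - 3*exp(-z)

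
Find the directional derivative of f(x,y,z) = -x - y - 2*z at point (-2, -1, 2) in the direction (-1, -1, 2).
-sqrt(6)/3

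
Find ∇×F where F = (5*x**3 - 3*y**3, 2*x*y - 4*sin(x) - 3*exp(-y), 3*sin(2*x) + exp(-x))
(0, -6*cos(2*x) + exp(-x), 9*y**2 + 2*y - 4*cos(x))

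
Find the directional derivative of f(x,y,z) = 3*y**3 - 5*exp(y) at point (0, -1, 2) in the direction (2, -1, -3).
sqrt(14)*(5 - 9*E)*exp(-1)/14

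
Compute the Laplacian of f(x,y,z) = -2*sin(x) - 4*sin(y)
2*sin(x) + 4*sin(y)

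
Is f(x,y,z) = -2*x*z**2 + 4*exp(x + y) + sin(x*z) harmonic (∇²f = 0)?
No, ∇²f = -x*(x*sin(x*z) + 4) - z**2*sin(x*z) + 8*exp(x + y)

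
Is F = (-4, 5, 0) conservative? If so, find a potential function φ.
Yes, F is conservative. φ = -4*x + 5*y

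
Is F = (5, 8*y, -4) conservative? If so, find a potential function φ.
Yes, F is conservative. φ = 5*x + 4*y**2 - 4*z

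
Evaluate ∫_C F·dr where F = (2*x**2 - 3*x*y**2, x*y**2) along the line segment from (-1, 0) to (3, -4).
-152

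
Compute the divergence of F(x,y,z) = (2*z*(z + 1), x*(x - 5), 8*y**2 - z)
-1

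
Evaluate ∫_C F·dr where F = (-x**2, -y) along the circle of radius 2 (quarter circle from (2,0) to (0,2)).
2/3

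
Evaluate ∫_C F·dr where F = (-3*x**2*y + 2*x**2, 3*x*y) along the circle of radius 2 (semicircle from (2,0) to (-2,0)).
16/3 + 6*pi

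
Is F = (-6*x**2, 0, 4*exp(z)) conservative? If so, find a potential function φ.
Yes, F is conservative. φ = -2*x**3 + 4*exp(z)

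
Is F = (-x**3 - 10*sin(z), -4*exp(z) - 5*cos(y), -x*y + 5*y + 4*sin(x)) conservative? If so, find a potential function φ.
No, ∇×F = (-x + 4*exp(z) + 5, y - 4*cos(x) - 10*cos(z), 0) ≠ 0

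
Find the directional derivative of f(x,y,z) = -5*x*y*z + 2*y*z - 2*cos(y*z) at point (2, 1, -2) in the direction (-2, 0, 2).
-sqrt(2)*(sin(2) + 9)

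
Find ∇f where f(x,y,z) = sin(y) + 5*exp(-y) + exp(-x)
(-exp(-x), cos(y) - 5*exp(-y), 0)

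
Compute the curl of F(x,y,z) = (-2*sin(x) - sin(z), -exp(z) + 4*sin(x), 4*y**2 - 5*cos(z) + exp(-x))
(8*y + exp(z), -cos(z) + exp(-x), 4*cos(x))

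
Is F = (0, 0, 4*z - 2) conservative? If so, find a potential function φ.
Yes, F is conservative. φ = 2*z*(z - 1)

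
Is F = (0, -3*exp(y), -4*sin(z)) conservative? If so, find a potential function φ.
Yes, F is conservative. φ = -3*exp(y) + 4*cos(z)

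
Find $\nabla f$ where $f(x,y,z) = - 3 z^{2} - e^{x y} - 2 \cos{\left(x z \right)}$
(-y*exp(x*y) + 2*z*sin(x*z), -x*exp(x*y), 2*x*sin(x*z) - 6*z)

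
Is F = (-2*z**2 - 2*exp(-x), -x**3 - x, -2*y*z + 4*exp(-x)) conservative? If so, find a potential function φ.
No, ∇×F = (-2*z, -4*z + 4*exp(-x), -3*x**2 - 1) ≠ 0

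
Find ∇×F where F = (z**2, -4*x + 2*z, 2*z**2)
(-2, 2*z, -4)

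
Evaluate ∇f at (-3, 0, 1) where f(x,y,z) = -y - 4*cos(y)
(0, -1, 0)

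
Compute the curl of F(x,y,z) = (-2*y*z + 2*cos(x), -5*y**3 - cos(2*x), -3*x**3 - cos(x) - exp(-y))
(exp(-y), 9*x**2 - 2*y - sin(x), 2*z + 2*sin(2*x))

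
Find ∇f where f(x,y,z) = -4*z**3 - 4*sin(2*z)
(0, 0, -12*z**2 - 8*cos(2*z))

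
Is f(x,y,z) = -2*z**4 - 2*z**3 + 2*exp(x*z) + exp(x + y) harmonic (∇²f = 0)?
No, ∇²f = 2*x**2*exp(x*z) + 2*z**2*exp(x*z) - 24*z**2 - 12*z + 2*exp(x + y)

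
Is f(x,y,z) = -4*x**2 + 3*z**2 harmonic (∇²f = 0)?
No, ∇²f = -2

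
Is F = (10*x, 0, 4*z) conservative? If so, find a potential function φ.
Yes, F is conservative. φ = 5*x**2 + 2*z**2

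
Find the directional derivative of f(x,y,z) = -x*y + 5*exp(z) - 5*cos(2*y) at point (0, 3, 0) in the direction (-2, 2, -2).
2*sqrt(3)*(5*sin(6) - 1)/3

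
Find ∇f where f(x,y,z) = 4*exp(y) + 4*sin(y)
(0, 4*exp(y) + 4*cos(y), 0)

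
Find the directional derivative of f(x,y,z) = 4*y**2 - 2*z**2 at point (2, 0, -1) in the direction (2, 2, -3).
-12*sqrt(17)/17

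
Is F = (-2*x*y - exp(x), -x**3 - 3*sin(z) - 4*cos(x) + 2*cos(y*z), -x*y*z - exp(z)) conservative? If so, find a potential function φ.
No, ∇×F = (-x*z + 2*y*sin(y*z) + 3*cos(z), y*z, -3*x**2 + 2*x + 4*sin(x)) ≠ 0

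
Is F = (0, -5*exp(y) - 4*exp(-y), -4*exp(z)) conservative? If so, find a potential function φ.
Yes, F is conservative. φ = -5*exp(y) - 4*exp(z) + 4*exp(-y)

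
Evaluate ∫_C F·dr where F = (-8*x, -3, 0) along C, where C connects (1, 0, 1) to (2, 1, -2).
-15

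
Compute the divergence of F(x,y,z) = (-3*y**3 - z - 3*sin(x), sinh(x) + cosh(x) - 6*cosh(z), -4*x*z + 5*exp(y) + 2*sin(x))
-4*x - 3*cos(x)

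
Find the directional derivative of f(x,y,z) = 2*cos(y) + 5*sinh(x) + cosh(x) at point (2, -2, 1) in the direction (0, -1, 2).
-2*sqrt(5)*sin(2)/5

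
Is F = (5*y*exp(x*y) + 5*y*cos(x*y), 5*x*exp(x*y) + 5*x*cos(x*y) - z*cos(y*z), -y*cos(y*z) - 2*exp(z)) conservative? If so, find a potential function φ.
Yes, F is conservative. φ = -2*exp(z) + 5*exp(x*y) + 5*sin(x*y) - sin(y*z)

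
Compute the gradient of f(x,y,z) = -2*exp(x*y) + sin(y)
(-2*y*exp(x*y), -2*x*exp(x*y) + cos(y), 0)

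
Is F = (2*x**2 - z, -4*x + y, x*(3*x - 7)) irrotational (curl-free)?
No, ∇×F = (0, 6 - 6*x, -4)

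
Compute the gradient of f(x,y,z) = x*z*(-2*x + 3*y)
(z*(-4*x + 3*y), 3*x*z, x*(-2*x + 3*y))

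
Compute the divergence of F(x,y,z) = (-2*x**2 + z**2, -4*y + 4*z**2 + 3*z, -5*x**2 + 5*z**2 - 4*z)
-4*x + 10*z - 8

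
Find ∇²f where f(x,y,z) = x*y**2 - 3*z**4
2*x - 36*z**2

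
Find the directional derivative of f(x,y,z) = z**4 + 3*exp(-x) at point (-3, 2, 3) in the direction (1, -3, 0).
-3*sqrt(10)*exp(3)/10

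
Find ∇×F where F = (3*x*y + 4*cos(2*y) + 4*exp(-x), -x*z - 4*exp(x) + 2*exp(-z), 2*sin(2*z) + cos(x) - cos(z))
(x + 2*exp(-z), sin(x), -3*x - z - 4*exp(x) + 8*sin(2*y))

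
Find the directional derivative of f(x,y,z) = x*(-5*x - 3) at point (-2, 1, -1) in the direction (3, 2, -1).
51*sqrt(14)/14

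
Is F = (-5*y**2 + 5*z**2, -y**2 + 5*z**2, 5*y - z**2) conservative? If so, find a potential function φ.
No, ∇×F = (5 - 10*z, 10*z, 10*y) ≠ 0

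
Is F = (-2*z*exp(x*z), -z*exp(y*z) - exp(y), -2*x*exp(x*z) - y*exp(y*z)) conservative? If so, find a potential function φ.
Yes, F is conservative. φ = -exp(y) - 2*exp(x*z) - exp(y*z)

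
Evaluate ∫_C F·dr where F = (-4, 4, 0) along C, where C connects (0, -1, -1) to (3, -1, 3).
-12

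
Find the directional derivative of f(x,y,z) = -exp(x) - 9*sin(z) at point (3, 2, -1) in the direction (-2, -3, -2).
2*sqrt(17)*(9*cos(1) + exp(3))/17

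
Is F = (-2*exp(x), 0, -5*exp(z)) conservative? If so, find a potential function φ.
Yes, F is conservative. φ = -2*exp(x) - 5*exp(z)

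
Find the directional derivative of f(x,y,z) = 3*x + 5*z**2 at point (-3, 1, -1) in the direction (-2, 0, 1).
-16*sqrt(5)/5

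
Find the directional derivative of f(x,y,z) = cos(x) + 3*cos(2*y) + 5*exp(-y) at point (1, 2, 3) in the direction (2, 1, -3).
-sqrt(14)*(6*exp(2)*sin(4) + 5 + 2*exp(2)*sin(1))*exp(-2)/14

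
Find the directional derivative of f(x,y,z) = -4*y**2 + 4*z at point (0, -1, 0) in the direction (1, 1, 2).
8*sqrt(6)/3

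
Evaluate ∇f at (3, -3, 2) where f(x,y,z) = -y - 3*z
(0, -1, -3)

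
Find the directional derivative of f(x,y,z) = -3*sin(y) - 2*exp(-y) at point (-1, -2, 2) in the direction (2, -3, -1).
3*sqrt(14)*(-2*exp(2) + 3*cos(2))/14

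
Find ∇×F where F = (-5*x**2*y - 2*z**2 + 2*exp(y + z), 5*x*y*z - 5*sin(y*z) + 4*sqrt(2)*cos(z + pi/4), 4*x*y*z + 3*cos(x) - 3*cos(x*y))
(-5*x*y + 4*x*z + 3*x*sin(x*y) + 5*y*cos(y*z) + 4*sqrt(2)*sin(z + pi/4), -4*y*z - 3*y*sin(x*y) - 4*z + 2*exp(y + z) + 3*sin(x), 5*x**2 + 5*y*z - 2*exp(y + z))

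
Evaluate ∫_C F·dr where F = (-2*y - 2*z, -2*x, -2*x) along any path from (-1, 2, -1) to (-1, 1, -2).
-4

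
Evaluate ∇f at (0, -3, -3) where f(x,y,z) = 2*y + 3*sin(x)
(3, 2, 0)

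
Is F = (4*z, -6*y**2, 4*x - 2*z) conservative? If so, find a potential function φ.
Yes, F is conservative. φ = 4*x*z - 2*y**3 - z**2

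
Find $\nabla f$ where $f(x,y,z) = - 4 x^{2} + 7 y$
(-8*x, 7, 0)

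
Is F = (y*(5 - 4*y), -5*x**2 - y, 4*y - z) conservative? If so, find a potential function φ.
No, ∇×F = (4, 0, -10*x + 8*y - 5) ≠ 0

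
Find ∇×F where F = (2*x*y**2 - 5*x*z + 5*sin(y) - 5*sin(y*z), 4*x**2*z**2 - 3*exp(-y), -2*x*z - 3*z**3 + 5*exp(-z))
(-8*x**2*z, -5*x - 5*y*cos(y*z) + 2*z, -4*x*y + 8*x*z**2 + 5*z*cos(y*z) - 5*cos(y))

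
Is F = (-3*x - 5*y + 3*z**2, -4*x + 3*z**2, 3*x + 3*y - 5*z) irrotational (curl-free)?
No, ∇×F = (3 - 6*z, 6*z - 3, 1)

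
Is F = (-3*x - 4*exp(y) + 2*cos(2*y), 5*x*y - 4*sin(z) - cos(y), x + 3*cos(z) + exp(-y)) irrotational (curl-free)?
No, ∇×F = (4*cos(z) - exp(-y), -1, 5*y + 4*exp(y) + 4*sin(2*y))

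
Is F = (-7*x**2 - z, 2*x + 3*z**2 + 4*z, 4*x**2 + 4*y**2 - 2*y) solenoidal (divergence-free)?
No, ∇·F = -14*x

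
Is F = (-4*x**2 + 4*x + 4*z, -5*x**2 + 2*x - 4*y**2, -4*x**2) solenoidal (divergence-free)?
No, ∇·F = -8*x - 8*y + 4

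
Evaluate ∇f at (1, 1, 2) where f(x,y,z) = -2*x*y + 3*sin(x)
(-2 + 3*cos(1), -2, 0)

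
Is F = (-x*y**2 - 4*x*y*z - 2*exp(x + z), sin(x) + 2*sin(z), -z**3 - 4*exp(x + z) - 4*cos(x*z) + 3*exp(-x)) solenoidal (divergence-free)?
No, ∇·F = 4*x*sin(x*z) - y**2 - 4*y*z - 3*z**2 - 6*exp(x + z)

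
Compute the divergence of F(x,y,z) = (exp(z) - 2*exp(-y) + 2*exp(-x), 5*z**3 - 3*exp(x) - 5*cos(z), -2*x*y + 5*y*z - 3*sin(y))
5*y - 2*exp(-x)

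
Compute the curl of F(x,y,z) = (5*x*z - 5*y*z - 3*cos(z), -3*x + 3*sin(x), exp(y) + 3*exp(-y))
(exp(y) - 3*exp(-y), 5*x - 5*y + 3*sin(z), 5*z + 3*cos(x) - 3)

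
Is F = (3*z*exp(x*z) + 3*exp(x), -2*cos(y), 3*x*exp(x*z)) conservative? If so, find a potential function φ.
Yes, F is conservative. φ = 3*exp(x) + 3*exp(x*z) - 2*sin(y)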